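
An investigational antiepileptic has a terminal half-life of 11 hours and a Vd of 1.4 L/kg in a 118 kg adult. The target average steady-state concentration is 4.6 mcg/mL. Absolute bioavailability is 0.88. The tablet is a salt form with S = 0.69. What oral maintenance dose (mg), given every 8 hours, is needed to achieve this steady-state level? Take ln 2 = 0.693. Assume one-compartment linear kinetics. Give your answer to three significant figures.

631 mg

Total Vd = 1.4 × 118 = 165.2 L
CL = ln 2 · Vd / t½ = 0.693 × 165.2 / 11 = 10.41 L/h
D = CL × Css × τ / F / S = 10.41 × 4.6 × 8 / 0.88 / 0.69 = 630.9 mg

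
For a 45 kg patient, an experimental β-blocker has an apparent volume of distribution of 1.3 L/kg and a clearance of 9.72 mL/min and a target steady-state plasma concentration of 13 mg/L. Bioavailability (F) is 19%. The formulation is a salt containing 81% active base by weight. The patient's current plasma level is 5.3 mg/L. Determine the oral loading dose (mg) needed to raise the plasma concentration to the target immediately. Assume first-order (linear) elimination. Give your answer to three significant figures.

2930 mg

Vd = 1.3 L/kg × 45 kg = 58.50 L
The loading dose fills Vd to the target concentration; clearance is irrelevant here.
Concentration deficit ΔC = 13 − 5.3 = 7.700 mg/L
LD = Vd × ΔC / F / S = 58.50 × 7.700 / 0.19 / 0.81 = 2927 mg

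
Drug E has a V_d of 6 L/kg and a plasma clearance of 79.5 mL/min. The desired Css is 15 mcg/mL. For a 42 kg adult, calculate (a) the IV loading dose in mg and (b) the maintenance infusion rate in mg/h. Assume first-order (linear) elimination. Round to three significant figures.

(a) 3780 mg; (b) 71.6 mg/h

Total Vd = 6 × 42 = 252.0 L
Loading dose = Vd × C = 252.0 × 15 = 3780 mg
CL = 79.5 mL/min × 60/1000 = 4.770 L/h
Maintenance infusion rate = CL × Css = 4.770 × 15 = 71.55 mg/h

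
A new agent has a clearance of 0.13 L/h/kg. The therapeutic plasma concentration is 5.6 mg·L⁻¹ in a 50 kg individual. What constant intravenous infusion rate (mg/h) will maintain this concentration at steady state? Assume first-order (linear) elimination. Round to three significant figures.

CL = 0.13 L/h/kg × 50 kg = 6.500 L/h
Rate = CL × Css = 6.500 × 5.6 = 36.40 mg/h

36.4 mg/h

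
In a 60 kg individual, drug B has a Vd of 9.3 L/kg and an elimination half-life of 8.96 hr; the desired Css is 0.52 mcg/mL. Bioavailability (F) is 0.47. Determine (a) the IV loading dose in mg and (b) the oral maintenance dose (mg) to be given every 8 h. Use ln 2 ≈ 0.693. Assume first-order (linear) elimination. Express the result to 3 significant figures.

(a) 290 mg; (b) 382 mg

Vd(total) = 60 kg × 9.3 L/kg = 558.0 L
LD = Vd × C = 558.0 × 0.52 = 290.2 mg
CL = 0.693 × Vd / t½ = 0.693 × 558.0 / 8.96 = 43.16 L/h
D = CL × Css × τ / F = 43.16 × 0.52 × 8 / 0.47 = 382.0 mg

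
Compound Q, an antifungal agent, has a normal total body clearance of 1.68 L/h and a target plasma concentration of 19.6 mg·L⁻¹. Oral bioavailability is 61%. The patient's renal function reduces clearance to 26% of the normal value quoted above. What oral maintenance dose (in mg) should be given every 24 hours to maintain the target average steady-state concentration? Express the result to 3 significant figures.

Patient clearance = 0.26 × 1.680 = 0.4368 L/h
D = CL × Css × τ / F = 0.4368 × 19.6 × 24 / 0.61 = 336.8 mg

337 mg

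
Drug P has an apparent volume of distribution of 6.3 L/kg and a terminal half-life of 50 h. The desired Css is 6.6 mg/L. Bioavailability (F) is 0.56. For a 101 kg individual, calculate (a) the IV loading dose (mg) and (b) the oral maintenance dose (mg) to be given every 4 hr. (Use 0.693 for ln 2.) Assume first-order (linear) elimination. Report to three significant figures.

Total Vd = 6.3 × 101 = 636.3 L
LD = Vd × C = 636.3 × 6.6 = 4200 mg
CL = 0.693 × Vd / t½ = 0.693 × 636.3 / 50 = 8.819 L/h
D = CL × Css × τ / F = 8.819 × 6.6 × 4 / 0.56 = 415.8 mg

(a) 4200 mg; (b) 416 mg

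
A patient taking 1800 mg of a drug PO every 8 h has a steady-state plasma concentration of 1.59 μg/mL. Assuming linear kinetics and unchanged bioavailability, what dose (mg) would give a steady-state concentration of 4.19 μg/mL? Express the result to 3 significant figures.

For first-order elimination, Css ∝ F·D/(CL·τ); F and CL are unchanged, so Css ∝ D/τ.
D₂ = D₁ × (Css,target / Css,current) = 1800 × 4.19/1.59 = 4743 mg

4740 mg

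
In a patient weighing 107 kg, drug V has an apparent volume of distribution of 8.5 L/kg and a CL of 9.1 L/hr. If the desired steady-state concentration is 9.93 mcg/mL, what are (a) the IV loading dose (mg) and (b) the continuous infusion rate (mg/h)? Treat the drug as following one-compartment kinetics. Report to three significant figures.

(a) 9030 mg; (b) 90.4 mg/h

Vd = 8.5 L/kg × 107 kg = 909.5 L
Loading: fill Vd to C_target → 909.5 L × 9.93 mg/L = 9031 mg
Maintenance: replace elimination → rate = CL × Css = 9.100 × 9.93 = 90.36 mg/h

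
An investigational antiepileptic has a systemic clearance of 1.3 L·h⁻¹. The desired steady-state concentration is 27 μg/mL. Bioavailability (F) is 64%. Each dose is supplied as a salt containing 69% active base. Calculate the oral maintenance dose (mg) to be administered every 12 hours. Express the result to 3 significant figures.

954 mg

At steady state, dose per interval replaces the amount cleared in that interval: F·S·D/τ = CL·Css.
D = CL × Css × τ / F / S = 1.300 × 27 × 12 / 0.64 / 0.69 = 953.8 mg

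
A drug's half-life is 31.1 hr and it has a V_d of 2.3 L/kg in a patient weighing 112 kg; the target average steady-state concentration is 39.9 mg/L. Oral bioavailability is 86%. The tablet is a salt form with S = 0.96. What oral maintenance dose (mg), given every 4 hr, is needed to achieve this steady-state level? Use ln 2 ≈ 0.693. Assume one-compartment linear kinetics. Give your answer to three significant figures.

1110 mg

Vd = 2.3 L/kg × 112 kg = 257.6 L
k = 0.693/31.1 = 0.02228 h⁻¹, so CL = k·Vd = 0.02228 × 257.6 = 5.739 L/h
D = CL × Css × τ / F / S = 5.739 × 39.9 × 4 / 0.86 / 0.96 = 1109 mg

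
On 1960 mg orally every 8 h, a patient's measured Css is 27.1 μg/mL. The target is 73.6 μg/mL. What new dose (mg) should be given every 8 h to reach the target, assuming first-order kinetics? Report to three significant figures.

5320 mg

With linear kinetics, Css is proportional to dose rate (D/τ) at fixed clearance.
D₂ = D₁ × (Css,target / Css,current) = 1960 × 73.6/27.1 = 5323 mg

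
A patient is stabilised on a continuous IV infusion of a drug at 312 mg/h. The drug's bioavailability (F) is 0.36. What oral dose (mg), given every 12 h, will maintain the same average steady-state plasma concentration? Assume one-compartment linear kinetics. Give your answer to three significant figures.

To maintain the same Css, the systemic dosing rate must be unchanged: F·D/τ = infusion rate.
D = rate × τ / F = 312 × 12 / 0.36 = 10400 mg

10400 mg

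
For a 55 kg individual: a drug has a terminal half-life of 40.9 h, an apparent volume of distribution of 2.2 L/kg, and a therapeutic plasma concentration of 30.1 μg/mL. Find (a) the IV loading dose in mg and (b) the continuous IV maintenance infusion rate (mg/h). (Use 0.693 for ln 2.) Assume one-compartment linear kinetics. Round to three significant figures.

(a) 3640 mg; (b) 61.7 mg/h

Total Vd = 2.2 × 55 = 121.0 L
LD = Vd × C = 121.0 × 30.1 = 3642 mg
CL = 0.693 × Vd / t½ = 0.693 × 121.0 / 40.9 = 2.050 L/h
Infusion rate = CL × Css = 2.050 × 30.1 = 61.71 mg/h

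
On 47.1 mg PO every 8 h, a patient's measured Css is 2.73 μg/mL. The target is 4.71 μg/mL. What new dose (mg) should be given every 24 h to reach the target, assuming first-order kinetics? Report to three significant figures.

244 mg

For first-order elimination, Css ∝ F·D/(CL·τ); F and CL are unchanged, so Css ∝ D/τ.
D₂ = D₁ × (Css,target / Css,current) × (τ₂/τ₁) = 47.1 × (4.71/2.73) × (24/8) = 243.8 mg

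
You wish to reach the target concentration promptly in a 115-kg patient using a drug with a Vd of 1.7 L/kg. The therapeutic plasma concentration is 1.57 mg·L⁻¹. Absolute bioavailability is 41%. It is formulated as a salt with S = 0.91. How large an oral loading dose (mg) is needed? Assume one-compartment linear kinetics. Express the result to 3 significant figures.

Total Vd = 1.7 × 115 = 195.5 L
The loading dose fills Vd to the target concentration.
LD = Vd × C / F / S = 195.5 × 1.570 / 0.41 / 0.91 = 822.7 mg

823 mg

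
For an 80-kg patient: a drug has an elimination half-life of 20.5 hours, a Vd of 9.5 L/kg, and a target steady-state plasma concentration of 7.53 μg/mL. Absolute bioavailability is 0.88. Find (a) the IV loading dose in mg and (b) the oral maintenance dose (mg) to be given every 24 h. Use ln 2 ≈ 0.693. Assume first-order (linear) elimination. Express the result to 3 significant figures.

(a) 5720 mg; (b) 5280 mg

Total Vd = 9.5 × 80 = 760.0 L
LD = Vd × C = 760.0 × 7.53 = 5723 mg
CL = 0.693 × Vd / t½ = 0.693 × 760.0 / 20.5 = 25.69 L/h
D = CL × Css × τ / F = 25.69 × 7.53 × 24 / 0.88 = 5276 mg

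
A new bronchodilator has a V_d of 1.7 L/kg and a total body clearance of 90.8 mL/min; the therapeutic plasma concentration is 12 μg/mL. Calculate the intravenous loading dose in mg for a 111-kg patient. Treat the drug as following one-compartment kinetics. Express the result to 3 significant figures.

Vd = 1.7 L/kg × 111 kg = 188.7 L
The loading dose fills Vd to the target concentration; clearance is irrelevant here.
LD = Vd × C = 188.7 × 12.00 = 2264 mg

2260 mg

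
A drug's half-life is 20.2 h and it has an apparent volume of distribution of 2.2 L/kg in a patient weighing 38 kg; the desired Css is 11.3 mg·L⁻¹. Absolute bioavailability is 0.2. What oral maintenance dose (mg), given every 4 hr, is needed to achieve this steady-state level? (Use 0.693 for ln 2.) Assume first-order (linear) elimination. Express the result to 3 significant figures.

648 mg

Total Vd = 2.2 × 38 = 83.60 L
CL = 0.693 × Vd / t½ = 0.693 × 83.60 / 20.2 = 2.868 L/h
D = CL × Css × τ / F = 2.868 × 11.3 × 4 / 0.2 = 648.2 mg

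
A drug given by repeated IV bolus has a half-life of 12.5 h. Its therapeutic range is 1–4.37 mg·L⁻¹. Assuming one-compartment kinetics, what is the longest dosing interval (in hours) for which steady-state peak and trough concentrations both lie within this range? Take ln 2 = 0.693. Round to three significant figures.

k = 0.693 / t½ = 0.693 / 12.5 = 0.05544 h⁻¹
Between IV bolus doses, concentration decays as C = C₀·e^(−kτ), so C_peak/C_trough = e^(kτ).
τ_max = ln(C_peak/C_trough) / k = ln(4.37/1) / 0.05544 = 1.475 / 0.05544 = 26.61 h

26.6 h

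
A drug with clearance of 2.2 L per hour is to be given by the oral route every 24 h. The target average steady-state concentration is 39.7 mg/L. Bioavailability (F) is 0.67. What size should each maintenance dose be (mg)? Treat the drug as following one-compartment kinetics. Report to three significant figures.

3130 mg

D = CL × Css × τ / F = 2.200 × 39.7 × 24 / 0.67 = 3129 mg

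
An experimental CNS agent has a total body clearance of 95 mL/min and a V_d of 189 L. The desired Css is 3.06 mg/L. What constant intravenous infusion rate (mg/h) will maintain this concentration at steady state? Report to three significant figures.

Convert clearance: 95 mL/min × 60 min/h ÷ 1000 mL/L = 5.700 L/h
R₀ = 5.700 × 3.06 = 17.44 mg/h

17.4 mg/h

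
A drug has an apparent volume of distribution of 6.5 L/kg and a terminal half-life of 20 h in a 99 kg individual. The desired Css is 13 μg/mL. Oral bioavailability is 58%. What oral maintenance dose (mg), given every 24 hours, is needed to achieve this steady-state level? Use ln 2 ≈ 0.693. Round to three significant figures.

Vd(total) = 99 kg × 6.5 L/kg = 643.5 L
k = 0.693/20 = 0.03465 h⁻¹, so CL = k·Vd = 0.03465 × 643.5 = 22.30 L/h
D = CL × Css × τ / F = 22.30 × 13 × 24 / 0.58 = 12000 mg

12000 mg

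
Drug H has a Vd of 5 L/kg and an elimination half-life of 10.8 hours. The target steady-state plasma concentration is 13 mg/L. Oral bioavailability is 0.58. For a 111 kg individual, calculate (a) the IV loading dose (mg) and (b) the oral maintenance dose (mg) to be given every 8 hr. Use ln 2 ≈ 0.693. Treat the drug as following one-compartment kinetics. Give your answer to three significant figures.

Total Vd = 5 × 111 = 555.0 L
LD = Vd × C = 555.0 × 13 = 7215 mg
CL = 0.693 × Vd / t½ = 0.693 × 555.0 / 10.8 = 35.61 L/h
D = CL × Css × τ / F = 35.61 × 13 × 8 / 0.58 = 6385 mg

(a) 7220 mg; (b) 6390 mg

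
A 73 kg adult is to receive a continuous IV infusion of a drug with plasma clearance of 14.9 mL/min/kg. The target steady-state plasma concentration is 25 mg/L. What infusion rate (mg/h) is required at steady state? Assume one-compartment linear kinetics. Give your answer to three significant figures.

1630 mg/h

CL = 14.9 mL/min/kg × 73 kg = 1088 mL/min = 1088 × 60/1000 = 65.28 L/h
Rate = CL × Css = 65.28 × 25 = 1632 mg/h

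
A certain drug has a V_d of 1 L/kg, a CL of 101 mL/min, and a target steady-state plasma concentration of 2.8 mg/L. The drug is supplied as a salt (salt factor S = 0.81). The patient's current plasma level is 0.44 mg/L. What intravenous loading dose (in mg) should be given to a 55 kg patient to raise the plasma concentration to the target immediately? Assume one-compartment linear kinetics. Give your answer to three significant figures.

Total Vd = 1 × 55 = 55.00 L
Concentration deficit ΔC = 2.8 − 0.44 = 2.360 mg/L
LD = Vd × ΔC / S = 55.00 × 2.360 / 0.81 = 160.2 mg

160 mg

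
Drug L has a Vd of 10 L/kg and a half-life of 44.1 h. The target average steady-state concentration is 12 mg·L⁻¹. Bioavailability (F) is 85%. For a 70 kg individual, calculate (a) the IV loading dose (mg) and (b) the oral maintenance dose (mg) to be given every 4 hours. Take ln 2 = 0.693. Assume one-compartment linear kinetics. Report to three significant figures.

Vd = 10 L/kg × 70 kg = 700.0 L
LD = Vd × C = 700.0 × 12 = 8400 mg
CL = 0.693 × Vd / t½ = 0.693 × 700.0 / 44.1 = 11.00 L/h
D = CL × Css × τ / F = 11.00 × 12 × 4 / 0.85 = 621.2 mg

(a) 8400 mg; (b) 621 mg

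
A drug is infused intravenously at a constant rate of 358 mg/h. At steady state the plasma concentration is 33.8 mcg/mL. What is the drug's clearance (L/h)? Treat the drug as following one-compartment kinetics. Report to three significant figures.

10.6 L/h

At steady state, infusion rate = CL × Css, so CL = rate / Css.
CL = 358 / 33.8 = 10.59 L/h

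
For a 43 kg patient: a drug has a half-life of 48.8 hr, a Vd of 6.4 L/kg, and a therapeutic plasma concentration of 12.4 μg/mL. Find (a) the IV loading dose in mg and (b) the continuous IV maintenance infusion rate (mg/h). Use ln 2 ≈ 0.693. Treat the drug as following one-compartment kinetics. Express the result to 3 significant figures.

(a) 3410 mg; (b) 48.5 mg/h

Vd = 6.4 L/kg × 43 kg = 275.2 L
LD = Vd × C = 275.2 × 12.4 = 3412 mg
CL = 0.693 × Vd / t½ = 0.693 × 275.2 / 48.8 = 3.908 L/h
Infusion rate = CL × Css = 3.908 × 12.4 = 48.46 mg/h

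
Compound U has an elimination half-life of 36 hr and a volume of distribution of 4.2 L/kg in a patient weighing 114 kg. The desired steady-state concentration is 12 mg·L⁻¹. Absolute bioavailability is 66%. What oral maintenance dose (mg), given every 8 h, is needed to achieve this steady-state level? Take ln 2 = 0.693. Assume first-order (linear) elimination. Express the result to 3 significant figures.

1340 mg

Vd = 4.2 L/kg × 114 kg = 478.8 L
CL = ln 2 · Vd / t½ = 0.693 × 478.8 / 36 = 9.217 L/h
D = CL × Css × τ / F = 9.217 × 12 × 8 / 0.66 = 1341 mg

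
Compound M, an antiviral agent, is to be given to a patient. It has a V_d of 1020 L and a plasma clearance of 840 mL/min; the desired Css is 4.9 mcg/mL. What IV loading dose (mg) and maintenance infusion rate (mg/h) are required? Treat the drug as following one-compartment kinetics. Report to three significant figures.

Loading dose = Vd × C = 1020 × 4.9 = 4998 mg
CL = 840 mL/min = 840 × 0.06 = 50.40 L/h
Maintenance infusion rate = CL × Css = 50.40 × 4.9 = 247.0 mg/h

(a) 5000 mg; (b) 247 mg/h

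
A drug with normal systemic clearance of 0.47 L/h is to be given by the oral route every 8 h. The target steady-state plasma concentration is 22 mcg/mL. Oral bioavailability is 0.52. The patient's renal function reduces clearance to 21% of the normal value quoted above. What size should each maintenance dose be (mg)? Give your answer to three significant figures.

Patient clearance = 0.21 × 0.4700 = 0.09870 L/h
D = CL × Css × τ / F = 0.09870 × 22 × 8 / 0.52 = 33.41 mg

33.4 mg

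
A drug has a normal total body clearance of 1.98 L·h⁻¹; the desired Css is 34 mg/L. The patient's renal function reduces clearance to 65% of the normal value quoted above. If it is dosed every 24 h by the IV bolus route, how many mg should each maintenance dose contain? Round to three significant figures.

1050 mg

Patient clearance = 0.65 × 1.980 = 1.287 L/h
D = CL × Css × τ = 1.287 × 34 × 24 = 1050 mg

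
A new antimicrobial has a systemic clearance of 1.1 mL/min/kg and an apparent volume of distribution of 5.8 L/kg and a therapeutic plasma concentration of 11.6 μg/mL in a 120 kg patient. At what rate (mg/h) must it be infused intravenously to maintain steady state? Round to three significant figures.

CL = 1.1 mL/min/kg × 120 kg = 132.0 mL/min = 132.0 × 60/1000 = 7.920 L/h
R₀ = 7.920 × 11.6 = 91.87 mg/h

91.9 mg/h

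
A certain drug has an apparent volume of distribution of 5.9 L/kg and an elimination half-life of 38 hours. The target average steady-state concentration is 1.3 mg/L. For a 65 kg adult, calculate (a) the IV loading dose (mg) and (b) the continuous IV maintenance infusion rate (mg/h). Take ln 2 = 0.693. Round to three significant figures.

(a) 499 mg; (b) 9.09 mg/h

Vd(total) = 65 kg × 5.9 L/kg = 383.5 L
LD = Vd × C = 383.5 × 1.3 = 498.6 mg
CL = 0.693 × Vd / t½ = 0.693 × 383.5 / 38 = 6.994 L/h
Infusion rate = CL × Css = 6.994 × 1.3 = 9.092 mg/h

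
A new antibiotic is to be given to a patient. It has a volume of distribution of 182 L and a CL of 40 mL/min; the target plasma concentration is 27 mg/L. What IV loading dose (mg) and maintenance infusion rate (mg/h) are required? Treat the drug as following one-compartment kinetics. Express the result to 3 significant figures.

LD = Vd · C_target = 182.0 × 27 = 4914 mg
CL = 40 mL/min × 60/1000 = 2.400 L/h
Maintenance: replace elimination → rate = CL × Css = 2.400 × 27 = 64.80 mg/h

(a) 4910 mg; (b) 64.8 mg/h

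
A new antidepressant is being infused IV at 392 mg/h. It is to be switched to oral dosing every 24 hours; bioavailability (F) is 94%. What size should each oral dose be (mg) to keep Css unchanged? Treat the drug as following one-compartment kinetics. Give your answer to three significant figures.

10000 mg

To maintain the same Css, the systemic dosing rate must be unchanged: F·D/τ = infusion rate.
D = rate × τ / F = 392 × 24 / 0.94 = 10010 mg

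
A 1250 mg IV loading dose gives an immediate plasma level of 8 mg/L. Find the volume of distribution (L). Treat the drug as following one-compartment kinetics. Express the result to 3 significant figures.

156 L

Immediately after an IV bolus, C₀ = Dose / Vd, so Vd = Dose / C₀.
Vd = 1250 / 8 = 156.3 L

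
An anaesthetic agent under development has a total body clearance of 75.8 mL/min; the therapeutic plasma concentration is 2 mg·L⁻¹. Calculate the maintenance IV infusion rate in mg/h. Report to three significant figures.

CL = 75.8 mL/min × 60/1000 = 4.548 L/h
At steady state, infusion rate equals elimination rate: rate in = CL × Css.
Infusion rate = CL · Css = 4.548 L/h × 2 mg/L = 9.096 mg/h

9.10 mg/h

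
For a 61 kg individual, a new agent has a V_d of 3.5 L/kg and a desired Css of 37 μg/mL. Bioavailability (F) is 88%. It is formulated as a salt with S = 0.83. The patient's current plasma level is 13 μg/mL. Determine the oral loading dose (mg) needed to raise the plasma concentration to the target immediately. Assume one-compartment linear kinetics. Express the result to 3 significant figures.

7020 mg

Total Vd = 3.5 × 61 = 213.5 L
Concentration deficit ΔC = 37 − 13 = 24.00 mg/L
LD = Vd × ΔC / F / S = 213.5 × 24.00 / 0.88 / 0.83 = 7015 mg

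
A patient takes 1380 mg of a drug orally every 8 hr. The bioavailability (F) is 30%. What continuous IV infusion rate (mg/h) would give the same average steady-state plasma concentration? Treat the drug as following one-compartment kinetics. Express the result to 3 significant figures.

51.8 mg/h

Equivalent systemic input: infusion rate = F·D/τ.
Rate = 0.3 × 1380 / 8 = 51.75 mg/h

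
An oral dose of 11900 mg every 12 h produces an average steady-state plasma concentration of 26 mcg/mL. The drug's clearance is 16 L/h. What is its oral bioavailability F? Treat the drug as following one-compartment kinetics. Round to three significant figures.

F·D/τ = CL·Css at steady state → F = CL·Css·τ / D.
F = 16 × 26 × 12 / 11900 = 0.419

0.419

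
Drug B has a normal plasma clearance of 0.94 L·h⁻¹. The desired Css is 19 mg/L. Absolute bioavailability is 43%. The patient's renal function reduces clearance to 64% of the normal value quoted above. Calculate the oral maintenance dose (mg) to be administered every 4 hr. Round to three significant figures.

Patient clearance = 0.64 × 0.9400 = 0.6016 L/h
D = CL × Css × τ / F = 0.6016 × 19 × 4 / 0.43 = 106.3 mg

106 mg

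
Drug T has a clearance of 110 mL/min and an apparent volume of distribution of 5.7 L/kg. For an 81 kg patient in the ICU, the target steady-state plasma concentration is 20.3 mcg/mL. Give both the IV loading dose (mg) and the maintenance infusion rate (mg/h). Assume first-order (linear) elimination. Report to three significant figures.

Total Vd = 5.7 × 81 = 461.7 L
Loading: fill Vd to C_target → 461.7 L × 20.3 mg/L = 9373 mg
Convert clearance: 110 mL/min × 60 min/h ÷ 1000 mL/L = 6.600 L/h
Infusion rate = 6.600 L/h × 20.3 mg/L = 134.0 mg/h

(a) 9370 mg; (b) 134 mg/h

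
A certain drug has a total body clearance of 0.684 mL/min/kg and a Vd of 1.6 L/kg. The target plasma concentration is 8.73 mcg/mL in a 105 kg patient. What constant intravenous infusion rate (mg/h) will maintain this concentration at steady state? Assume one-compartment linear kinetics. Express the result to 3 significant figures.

37.6 mg/h

CL = 0.684 mL/min/kg × 105 kg = 71.82 mL/min = 71.82 × 60/1000 = 4.309 L/h
R₀ = 4.309 × 8.73 = 37.62 mg/h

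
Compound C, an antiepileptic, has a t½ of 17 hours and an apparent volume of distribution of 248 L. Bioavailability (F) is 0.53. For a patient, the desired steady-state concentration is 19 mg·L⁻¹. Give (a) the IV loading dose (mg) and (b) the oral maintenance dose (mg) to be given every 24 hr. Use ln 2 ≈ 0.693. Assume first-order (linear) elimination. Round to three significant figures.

LD = Vd × C = 248.0 × 19 = 4712 mg
CL = 0.693 × Vd / t½ = 0.693 × 248.0 / 17 = 10.11 L/h
D = CL × Css × τ / F = 10.11 × 19 × 24 / 0.53 = 8698 mg

(a) 4710 mg; (b) 8700 mg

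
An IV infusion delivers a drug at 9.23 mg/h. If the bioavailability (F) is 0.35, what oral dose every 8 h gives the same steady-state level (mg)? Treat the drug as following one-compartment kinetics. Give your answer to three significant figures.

To maintain the same Css, the systemic dosing rate must be unchanged: F·D/τ = infusion rate.
D = rate × τ / F = 9.23 × 8 / 0.35 = 211.0 mg

211 mg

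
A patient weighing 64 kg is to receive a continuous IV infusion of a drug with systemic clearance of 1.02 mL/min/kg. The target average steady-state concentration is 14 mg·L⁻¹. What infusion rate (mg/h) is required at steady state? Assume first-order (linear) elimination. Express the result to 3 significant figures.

CL = 1.02 mL/min/kg × 64 kg = 65.28 mL/min = 65.28 × 60/1000 = 3.917 L/h
Rate = CL × Css = 3.917 × 14 = 54.84 mg/h

54.8 mg/h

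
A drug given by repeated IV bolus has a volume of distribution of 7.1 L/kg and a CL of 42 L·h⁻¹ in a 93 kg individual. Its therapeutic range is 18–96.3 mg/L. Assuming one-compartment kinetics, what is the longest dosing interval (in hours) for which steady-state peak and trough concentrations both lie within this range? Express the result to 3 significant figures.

26.4 h

Total Vd = 7.1 × 93 = 660.3 L
k = CL / Vd = 42.00 / 660.3 = 0.06361 h⁻¹
Between IV bolus doses, concentration decays as C = C₀·e^(−kτ), so C_peak/C_trough = e^(kτ).
τ_max = ln(C_peak/C_trough) / k = ln(96.3/18) / 0.06361 = 1.677 / 0.06361 = 26.36 h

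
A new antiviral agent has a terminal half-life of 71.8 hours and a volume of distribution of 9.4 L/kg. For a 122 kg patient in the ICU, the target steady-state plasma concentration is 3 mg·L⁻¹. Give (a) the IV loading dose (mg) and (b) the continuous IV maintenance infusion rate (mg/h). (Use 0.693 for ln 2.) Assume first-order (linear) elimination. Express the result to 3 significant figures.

Vd(total) = 122 kg × 9.4 L/kg = 1147 L
LD = Vd × C = 1147 × 3 = 3441 mg
CL = 0.693 × Vd / t½ = 0.693 × 1147 / 71.8 = 11.07 L/h
Infusion rate = CL × Css = 11.07 × 3 = 33.21 mg/h

(a) 3440 mg; (b) 33.2 mg/h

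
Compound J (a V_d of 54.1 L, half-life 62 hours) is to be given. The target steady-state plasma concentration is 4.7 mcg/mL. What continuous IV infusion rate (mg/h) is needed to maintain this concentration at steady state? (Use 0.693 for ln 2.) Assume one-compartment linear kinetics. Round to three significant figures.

2.84 mg/h

CL = ln 2 · Vd / t½ = 0.693 × 54.10 / 62 = 0.6047 L/h
Infusion rate = CL × Css = 0.6047 × 4.7 = 2.842 mg/h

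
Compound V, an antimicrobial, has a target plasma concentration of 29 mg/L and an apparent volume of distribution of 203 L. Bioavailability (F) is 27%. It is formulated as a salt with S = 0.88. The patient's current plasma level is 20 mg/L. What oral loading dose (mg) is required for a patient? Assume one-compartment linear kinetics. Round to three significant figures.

7690 mg

The loading dose fills Vd to the target concentration.
Concentration deficit ΔC = 29 − 20 = 9.000 mg/L
LD = Vd × ΔC / F / S = 203.0 × 9.000 / 0.27 / 0.88 = 7689 mg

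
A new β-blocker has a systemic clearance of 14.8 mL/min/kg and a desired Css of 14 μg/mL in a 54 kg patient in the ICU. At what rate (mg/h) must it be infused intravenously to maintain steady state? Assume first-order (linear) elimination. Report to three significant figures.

671 mg/h

CL = 14.8 mL/min/kg × 54 kg = 799.2 mL/min = 799.2 × 60/1000 = 47.95 L/h
At steady state, infusion rate equals elimination rate: rate in = CL × Css.
R₀ = 47.95 × 14 = 671.3 mg/h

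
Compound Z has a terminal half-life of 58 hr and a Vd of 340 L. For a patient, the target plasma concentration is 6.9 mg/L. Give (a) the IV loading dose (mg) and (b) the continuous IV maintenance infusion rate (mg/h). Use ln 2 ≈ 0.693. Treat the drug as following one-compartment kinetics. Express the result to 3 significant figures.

(a) 2350 mg; (b) 28.0 mg/h

LD = Vd × C = 340.0 × 6.9 = 2346 mg
CL = 0.693 × Vd / t½ = 0.693 × 340.0 / 58 = 4.062 L/h
Infusion rate = CL × Css = 4.062 × 6.9 = 28.03 mg/h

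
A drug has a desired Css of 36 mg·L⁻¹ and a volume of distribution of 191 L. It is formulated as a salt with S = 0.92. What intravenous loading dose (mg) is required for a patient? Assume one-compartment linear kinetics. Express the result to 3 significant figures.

LD = Vd × C / S = 191.0 × 36.00 / 0.92 = 7474 mg

7470 mg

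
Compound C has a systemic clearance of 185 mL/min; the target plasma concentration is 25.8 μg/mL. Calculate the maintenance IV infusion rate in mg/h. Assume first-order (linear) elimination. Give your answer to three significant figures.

286 mg/h

CL = 185 mL/min × 60/1000 = 11.10 L/h
At steady state, infusion rate equals elimination rate: rate in = CL × Css.
Infusion rate = CL · Css = 11.10 L/h × 25.8 mg/L = 286.4 mg/h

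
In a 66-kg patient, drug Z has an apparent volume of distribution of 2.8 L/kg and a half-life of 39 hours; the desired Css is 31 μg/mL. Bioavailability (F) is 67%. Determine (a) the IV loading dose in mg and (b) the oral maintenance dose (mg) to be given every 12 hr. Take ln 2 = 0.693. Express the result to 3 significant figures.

Total Vd = 2.8 × 66 = 184.8 L
LD = Vd × C = 184.8 × 31 = 5729 mg
CL = 0.693 × Vd / t½ = 0.693 × 184.8 / 39 = 3.284 L/h
D = CL × Css × τ / F = 3.284 × 31 × 12 / 0.67 = 1823 mg

(a) 5730 mg; (b) 1820 mg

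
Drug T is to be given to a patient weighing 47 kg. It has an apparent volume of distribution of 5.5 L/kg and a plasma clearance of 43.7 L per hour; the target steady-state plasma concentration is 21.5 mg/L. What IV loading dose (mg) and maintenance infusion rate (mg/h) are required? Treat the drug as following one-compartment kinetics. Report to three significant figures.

Vd = 5.5 L/kg × 47 kg = 258.5 L
LD = Vd · C_target = 258.5 × 21.5 = 5558 mg
Infusion rate = 43.70 L/h × 21.5 mg/L = 939.6 mg/h

(a) 5560 mg; (b) 940 mg/h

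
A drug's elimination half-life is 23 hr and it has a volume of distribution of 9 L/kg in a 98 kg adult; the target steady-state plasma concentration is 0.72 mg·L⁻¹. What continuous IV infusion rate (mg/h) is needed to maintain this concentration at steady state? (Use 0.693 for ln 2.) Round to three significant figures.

19.1 mg/h

Vd = 9 L/kg × 98 kg = 882.0 L
CL = ln 2 · Vd / t½ = 0.693 × 882.0 / 23 = 26.58 L/h
Infusion rate = CL × Css = 26.58 × 0.72 = 19.14 mg/h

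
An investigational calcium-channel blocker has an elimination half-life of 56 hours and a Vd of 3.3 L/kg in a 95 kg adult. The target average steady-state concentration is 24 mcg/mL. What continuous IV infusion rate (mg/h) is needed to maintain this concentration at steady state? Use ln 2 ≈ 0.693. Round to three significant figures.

93.1 mg/h

Vd(total) = 95 kg × 3.3 L/kg = 313.5 L
CL = ln 2 · Vd / t½ = 0.693 × 313.5 / 56 = 3.880 L/h
Infusion rate = CL × Css = 3.880 × 24 = 93.12 mg/h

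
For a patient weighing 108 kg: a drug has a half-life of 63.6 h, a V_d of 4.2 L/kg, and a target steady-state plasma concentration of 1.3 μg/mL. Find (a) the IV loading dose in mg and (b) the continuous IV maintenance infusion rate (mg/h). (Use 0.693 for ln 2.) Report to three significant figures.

Vd = 4.2 L/kg × 108 kg = 453.6 L
LD = Vd × C = 453.6 × 1.3 = 589.7 mg
CL = 0.693 × Vd / t½ = 0.693 × 453.6 / 63.6 = 4.943 L/h
Infusion rate = CL × Css = 4.943 × 1.3 = 6.426 mg/h

(a) 590 mg; (b) 6.43 mg/h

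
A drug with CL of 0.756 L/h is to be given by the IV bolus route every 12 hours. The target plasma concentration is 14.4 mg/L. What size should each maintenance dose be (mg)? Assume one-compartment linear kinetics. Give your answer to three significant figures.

131 mg

At steady state, dose per interval replaces the amount cleared in that interval: D/τ = CL·Css.
D = CL × Css × τ = 0.7560 × 14.4 × 12 = 130.6 mg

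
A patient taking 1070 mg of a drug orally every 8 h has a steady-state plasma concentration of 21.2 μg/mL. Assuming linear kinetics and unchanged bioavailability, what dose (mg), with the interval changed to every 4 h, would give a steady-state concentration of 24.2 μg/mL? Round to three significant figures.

611 mg

With linear kinetics, Css is proportional to dose rate (D/τ) at fixed clearance.
D₂ = D₁ × (Css,target / Css,current) × (τ₂/τ₁) = 1070 × (24.2/21.2) × (4/8) = 610.7 mg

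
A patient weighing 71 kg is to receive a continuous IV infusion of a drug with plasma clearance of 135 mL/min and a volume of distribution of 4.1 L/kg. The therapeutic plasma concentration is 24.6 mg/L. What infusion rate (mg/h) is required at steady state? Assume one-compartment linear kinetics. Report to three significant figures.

199 mg/h

Convert clearance: 135 mL/min × 60 min/h ÷ 1000 mL/L = 8.100 L/h
Infusion rate = CL · Css = 8.100 L/h × 24.6 mg/L = 199.3 mg/h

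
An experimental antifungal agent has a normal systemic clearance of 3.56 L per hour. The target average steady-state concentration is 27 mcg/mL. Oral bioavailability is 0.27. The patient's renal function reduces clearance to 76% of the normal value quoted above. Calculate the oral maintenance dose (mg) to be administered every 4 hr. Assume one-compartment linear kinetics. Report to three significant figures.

1080 mg

Patient clearance = 0.76 × 3.560 = 2.706 L/h
D = CL × Css × τ / F = 2.706 × 27 × 4 / 0.27 = 1082 mg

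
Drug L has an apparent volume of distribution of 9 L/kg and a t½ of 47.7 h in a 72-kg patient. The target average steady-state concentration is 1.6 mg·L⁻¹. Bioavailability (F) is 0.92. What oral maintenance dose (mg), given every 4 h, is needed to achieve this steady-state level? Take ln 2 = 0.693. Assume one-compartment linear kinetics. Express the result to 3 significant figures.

Total Vd = 9 × 72 = 648.0 L
CL = ln 2 · Vd / t½ = 0.693 × 648.0 / 47.7 = 9.414 L/h
D = CL × Css × τ / F = 9.414 × 1.6 × 4 / 0.92 = 65.49 mg

65.5 mg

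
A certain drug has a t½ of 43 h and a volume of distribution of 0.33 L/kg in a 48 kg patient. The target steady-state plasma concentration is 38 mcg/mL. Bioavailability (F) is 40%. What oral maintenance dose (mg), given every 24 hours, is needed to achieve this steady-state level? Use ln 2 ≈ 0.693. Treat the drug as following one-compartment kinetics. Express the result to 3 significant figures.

582 mg

Vd = 0.33 L/kg × 48 kg = 15.84 L
CL = 0.693 × Vd / t½ = 0.693 × 15.84 / 43 = 0.2553 L/h
D = CL × Css × τ / F = 0.2553 × 38 × 24 / 0.4 = 582.1 mg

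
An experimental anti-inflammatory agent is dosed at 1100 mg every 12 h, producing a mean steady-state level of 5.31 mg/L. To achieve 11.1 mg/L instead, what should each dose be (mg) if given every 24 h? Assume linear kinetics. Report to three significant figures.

For first-order elimination, Css ∝ F·D/(CL·τ); F and CL are unchanged, so Css ∝ D/τ.
D₂ = D₁ × (Css,target / Css,current) × (τ₂/τ₁) = 1100 × (11.1/5.31) × (24/12) = 4599 mg

4600 mg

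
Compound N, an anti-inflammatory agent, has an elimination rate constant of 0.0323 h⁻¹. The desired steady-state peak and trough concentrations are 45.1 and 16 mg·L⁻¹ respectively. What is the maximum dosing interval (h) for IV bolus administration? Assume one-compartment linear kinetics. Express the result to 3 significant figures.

32.1 h

Between IV bolus doses, concentration decays as C = C₀·e^(−kτ), so C_peak/C_trough = e^(kτ).
τ_max = ln(C_peak/C_trough) / k = ln(45.1/16) / 0.03230 = 1.036 / 0.03230 = 32.07 h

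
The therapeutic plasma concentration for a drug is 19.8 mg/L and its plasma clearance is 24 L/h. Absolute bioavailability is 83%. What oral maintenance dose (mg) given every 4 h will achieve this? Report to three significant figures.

2290 mg

At steady state, dose per interval replaces the amount cleared in that interval: F·D/τ = CL·Css.
D = CL × Css × τ / F = 24.00 × 19.8 × 4 / 0.83 = 2290 mg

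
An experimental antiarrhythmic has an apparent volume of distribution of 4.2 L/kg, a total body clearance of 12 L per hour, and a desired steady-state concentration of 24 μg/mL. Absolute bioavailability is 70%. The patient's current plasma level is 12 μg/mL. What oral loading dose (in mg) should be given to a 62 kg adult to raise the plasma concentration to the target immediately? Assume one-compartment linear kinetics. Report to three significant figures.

4460 mg

Total Vd = 4.2 × 62 = 260.4 L
Loading dose depends on Vd (not clearance): it fills the distribution volume.
Concentration deficit ΔC = 24 − 12 = 12.00 mg/L
LD = Vd × ΔC / F = 260.4 × 12.00 / 0.7 = 4464 mg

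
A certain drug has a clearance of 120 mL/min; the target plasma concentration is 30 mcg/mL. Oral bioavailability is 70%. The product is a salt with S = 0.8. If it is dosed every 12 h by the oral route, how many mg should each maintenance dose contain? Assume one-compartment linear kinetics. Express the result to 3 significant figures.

4630 mg

CL = 120 mL/min × 60/1000 = 7.200 L/h
D = CL × Css × τ / F / S = 7.200 × 30 × 12 / 0.7 / 0.8 = 4629 mg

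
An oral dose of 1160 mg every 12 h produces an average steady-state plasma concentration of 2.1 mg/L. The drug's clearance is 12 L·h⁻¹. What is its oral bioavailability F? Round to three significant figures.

0.261

F·D/τ = CL·Css at steady state → F = CL·Css·τ / D.
F = 12 × 2.1 × 12 / 1160 = 0.261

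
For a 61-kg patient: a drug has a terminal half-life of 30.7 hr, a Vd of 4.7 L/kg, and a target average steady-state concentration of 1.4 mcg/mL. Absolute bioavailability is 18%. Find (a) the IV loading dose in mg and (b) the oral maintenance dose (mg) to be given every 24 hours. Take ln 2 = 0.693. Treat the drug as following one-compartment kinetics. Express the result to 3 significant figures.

(a) 401 mg; (b) 1210 mg

Total Vd = 4.7 × 61 = 286.7 L
LD = Vd × C = 286.7 × 1.4 = 401.4 mg
CL = 0.693 × Vd / t½ = 0.693 × 286.7 / 30.7 = 6.472 L/h
D = CL × Css × τ / F = 6.472 × 1.4 × 24 / 0.18 = 1208 mg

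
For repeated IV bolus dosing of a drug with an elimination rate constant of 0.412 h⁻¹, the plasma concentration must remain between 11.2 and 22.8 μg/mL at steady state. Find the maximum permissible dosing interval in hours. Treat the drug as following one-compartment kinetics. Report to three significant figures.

Between IV bolus doses, concentration decays as C = C₀·e^(−kτ), so C_peak/C_trough = e^(kτ).
τ_max = ln(C_peak/C_trough) / k = ln(22.8/11.2) / 0.4120 = 0.7108 / 0.4120 = 1.725 h

1.73 h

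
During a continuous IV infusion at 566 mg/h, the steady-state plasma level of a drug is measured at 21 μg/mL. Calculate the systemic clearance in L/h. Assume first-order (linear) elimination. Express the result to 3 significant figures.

At steady state, infusion rate = CL × Css, so CL = rate / Css.
CL = 566 / 21 = 26.95 L/h

27.0 L/h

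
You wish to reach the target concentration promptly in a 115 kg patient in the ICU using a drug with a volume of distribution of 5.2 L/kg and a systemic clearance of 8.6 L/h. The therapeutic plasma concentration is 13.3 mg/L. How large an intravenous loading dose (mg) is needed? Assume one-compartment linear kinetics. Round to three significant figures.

Total Vd = 5.2 × 115 = 598.0 L
The loading dose fills Vd to the target concentration; clearance is irrelevant here.
LD = Vd × C = 598.0 × 13.30 = 7953 mg

7950 mg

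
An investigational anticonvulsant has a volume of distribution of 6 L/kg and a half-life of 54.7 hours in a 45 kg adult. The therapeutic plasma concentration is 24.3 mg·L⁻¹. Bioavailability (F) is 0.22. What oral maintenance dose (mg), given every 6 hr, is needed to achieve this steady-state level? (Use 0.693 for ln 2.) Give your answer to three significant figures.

Total Vd = 6 × 45 = 270.0 L
k = 0.693/54.7 = 0.01267 h⁻¹, so CL = k·Vd = 0.01267 × 270.0 = 3.421 L/h
D = CL × Css × τ / F = 3.421 × 24.3 × 6 / 0.22 = 2267 mg

2270 mg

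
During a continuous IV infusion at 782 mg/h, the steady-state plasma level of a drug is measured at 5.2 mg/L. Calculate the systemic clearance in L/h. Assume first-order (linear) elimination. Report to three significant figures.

At steady state, infusion rate = CL × Css, so CL = rate / Css.
CL = 782 / 5.2 = 150.4 L/h

150 L/h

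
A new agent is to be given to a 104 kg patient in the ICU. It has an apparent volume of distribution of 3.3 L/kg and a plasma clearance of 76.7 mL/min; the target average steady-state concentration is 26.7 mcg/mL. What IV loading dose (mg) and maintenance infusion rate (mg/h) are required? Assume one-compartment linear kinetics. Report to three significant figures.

(a) 9160 mg; (b) 123 mg/h

Vd = 3.3 L/kg × 104 kg = 343.2 L
Loading: fill Vd to C_target → 343.2 L × 26.7 mg/L = 9163 mg
CL = 76.7 mL/min × 60/1000 = 4.602 L/h
Infusion rate = 4.602 L/h × 26.7 mg/L = 122.9 mg/h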